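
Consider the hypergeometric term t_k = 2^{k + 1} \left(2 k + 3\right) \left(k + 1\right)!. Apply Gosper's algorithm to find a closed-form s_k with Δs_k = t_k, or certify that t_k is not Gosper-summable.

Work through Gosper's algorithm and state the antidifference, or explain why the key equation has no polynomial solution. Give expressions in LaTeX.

Ratio r(k) = 2*(k + 2)*(2*k + 5)/(2*k + 3).
A = 2*k + 4, B = 1, C = k + 3/2.
f must satisfy (2*k + 4)·f(k+1) − (1)·f(k) = k + 3/2.
deg f ≤ 0 (via 1,0,1).
Solving with deg f ≤ 0: f(k) = 1/2.
Certificate R = B(k−1)f/C = 1/(2*k + 3) gives s_k = 2**(k + 1)*factorial(k + 1).
Check: Δs_k = 2**(k + 1)*(2*k + 3)*factorial(k + 1). ✓

s_k = 2^{k + 1} \left(k + 1\right)!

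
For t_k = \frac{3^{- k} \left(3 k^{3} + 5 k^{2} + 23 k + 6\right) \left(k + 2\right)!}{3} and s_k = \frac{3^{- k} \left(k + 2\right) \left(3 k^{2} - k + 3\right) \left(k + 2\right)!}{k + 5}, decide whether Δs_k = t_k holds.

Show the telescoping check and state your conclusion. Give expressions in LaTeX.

Invalid: residual - \frac{3^{- k} \left(3 k^{4} + 20 k^{3} + 39 k^{2} + 124 k + 21\right) \left(k + 2\right)!}{\left(k + 5\right) \left(k + 6\right)} ≠ 0.

s_(k+1) = (k + 3)*(3*k**2 + 5*k + 5)*factorial(k + 3)/(3*3**k*(k + 6))
s_(k+1) − s_k = (3*k**5 + 29*k**4 + 108*k**3 + 292*k**2 + 384*k + 117)*factorial(k + 2)/(3*3**k*(k + 5)*(k + 6))
(s_(k+1) − s_k) − t_k = -(3*k**4 + 20*k**3 + 39*k**2 + 124*k + 21)*factorial(k + 2)/(3**k*(k + 5)*(k + 6))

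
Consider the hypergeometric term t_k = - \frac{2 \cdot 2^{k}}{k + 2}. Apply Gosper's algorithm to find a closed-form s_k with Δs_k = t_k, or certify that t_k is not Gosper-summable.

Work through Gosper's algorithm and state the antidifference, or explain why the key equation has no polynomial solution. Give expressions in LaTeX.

no hypergeometric antidifference exists

Step 1: r(k) = 2*(k + 2)/(k + 3).
A = 2*k + 4, B = k + 3, C = 1.
Need (2*k + 4)·f(k+1) − (k + 2)·f(k) = 1.
From deg A=1, deg B=1, deg C=0: d=-1.
d = -1 < 0 ⇒ no nonzero polynomial f; not summable.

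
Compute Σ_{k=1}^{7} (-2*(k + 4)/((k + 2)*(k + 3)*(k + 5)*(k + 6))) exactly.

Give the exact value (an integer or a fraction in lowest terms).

Ratio r(k) = (k + 2)*(k + 5)**2/((k + 4)**2*(k + 7)).
Normal form (A,B,C) = (k + 2, k + 7, k**2 + 8*k + 16).
Need (k + 2)·f(k+1) − (k + 6)·f(k) = k**2 + 8*k + 16.
Degrees (1,1,2) ⇒ d ≤ 4.
Solving with deg f ≤ 4: f(k) = k*(k + 3)*(k + 4)*(k + 7)/20.
Get s_k = R·t_k = k*(-k - 7)/(10*(k**2 + 7*k + 10)) with R(k) = B(k−1)f(k)/C(k) = k*(k + 3)*(k + 6)*(k + 7)/(20*(k + 4)).
s_(k+1) − s_k = 2*(-k - 4)/(k**4 + 16*k**3 + 91*k**2 + 216*k + 180) = t_k.
Telescoping: Σ = s_(8) − s_(1) = -6/65 − (-2/45) = -28/585.

Σ = -28/585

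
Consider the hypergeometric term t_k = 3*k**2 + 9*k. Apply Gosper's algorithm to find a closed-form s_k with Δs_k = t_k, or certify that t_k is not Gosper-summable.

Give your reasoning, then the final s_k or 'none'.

Ratio r(k) = (k**2 + 5*k + 4)/(k*(k + 3)).
Factor: A=1; B=1; C=k**2 + 3*k.
Set up (1)·f(k+1) − (1)·f(k) − (k**2 + 3*k) = 0.
Degrees (0,0,2) ⇒ d ≤ 3.
Solving with deg f ≤ 3: f(k) = k*(k - 1)*(k + 4)/3.
Then R = B(k−1)f/C = (k - 1)*(k + 4)/(3*(k + 3)), so s_k = R(k)·t_k = k*(k**2 + 3*k - 4).
Δs = 3*k*(k + 3), as required.

s_k = k*(k**2 + 3*k - 4)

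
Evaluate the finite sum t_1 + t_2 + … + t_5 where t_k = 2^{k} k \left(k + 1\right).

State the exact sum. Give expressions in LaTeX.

Σ = 1404

Step 1: r(k) = 2 + 4/k.
Gosper form: A/B · C(k+1)/C(k) with A=2, B=1, C=k**2 + k.
Key eq: (2)·f(k+1) = (1)·f(k) + (k**2 + k).
From deg A=0, deg B=0, deg C=2: d=2.
Match coefficients ⇒ f(k) = k**2 - 3*k + 4.
Get s_k = R·t_k = 2**k*(k**2 - 3*k + 4) with R(k) = B(k−1)f(k)/C(k) = (k**2 - 3*k + 4)/(k*(k + 1)).
Δs = 2**k*k*(k + 1), as required.
Sum = s_(6) − s_(1); s_(6) = 1408, s_(1) = 4 ⇒ 1404.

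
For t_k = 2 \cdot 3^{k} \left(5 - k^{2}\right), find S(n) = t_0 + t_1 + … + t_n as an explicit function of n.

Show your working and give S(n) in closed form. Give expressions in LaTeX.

S(n) = - 3 \cdot 3^{n} n^{2} + 3 \cdot 3^{n} n + 12 \cdot 3^{n} - 2

r(k) = 3*((k + 1)**2 - 5)/(k**2 - 5) after simplifying.
Normal form (A,B,C) = (3, 1, k**2 - 5).
Need (3)·f(k+1) − (1)·f(k) = k**2 - 5.
Degrees (0,0,2) ⇒ d ≤ 2.
A polynomial solution: f(k) = (k**2 - 3*k - 2)/2.
Then R = B(k−1)f/C = (k**2 - 3*k - 2)/(2*(k**2 - 5)), so s_k = R(k)·t_k = 3**k*(-k**2 + 3*k + 2).
Check: Δs_k = 2*3**k*(5 - k**2). ✓
s_(n+1) = 3**(n + 1)*(-n**2 + n + 4) and s_(0) = 2, so S(n) = -3*3**n*n**2 + 3*3**n*n + 12*3**n - 2.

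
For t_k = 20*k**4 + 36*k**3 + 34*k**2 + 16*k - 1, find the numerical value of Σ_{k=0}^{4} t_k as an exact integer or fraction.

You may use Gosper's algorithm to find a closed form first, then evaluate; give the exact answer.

Σ = 11855

Step 1: r(k) = (20*k**4 + 116*k**3 + 262*k**2 + 272*k + 105)/(20*k**4 + 36*k**3 + 34*k**2 + 16*k - 1).
Normal form (A,B,C) = (1, 1, k**4 + 9*k**3/5 + 17*k**2/10 + 4*k/5 - 1/20).
f must satisfy (1)·f(k+1) − (1)·f(k) = k**4 + 9*k**3/5 + 17*k**2/10 + 4*k/5 - 1/20.
deg f ≤ 5 (via 0,0,4).
Solving with deg f ≤ 5: f(k) = k*(4*k**4 - k**3 - 4)/20.
Then R = B(k−1)f/C = k*(4*k**4 - k**3 - 4)/(20*k**4 + 36*k**3 + 34*k**2 + 16*k - 1), so s_k = R(k)·t_k = k*(4*k**4 - k**3 - 4).
Δs = 20*k**4 + 36*k**3 + 34*k**2 + 16*k - 1, as required.
Σ_(k=0)^(4) t_k = s_(5) − s_(0) = 11855 − (0) = 11855.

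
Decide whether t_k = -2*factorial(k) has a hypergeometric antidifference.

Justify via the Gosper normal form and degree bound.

Ratio r(k) = k + 1.
A = k + 1, B = 1, C = 1.
Need (k + 1)·f(k+1) − (1)·f(k) = 1.
Degrees (1,0,0) ⇒ d ≤ -1.
d = -1 < 0 ⇒ no nonzero polynomial f; not summable.

No — t_k has no hypergeometric antidifference.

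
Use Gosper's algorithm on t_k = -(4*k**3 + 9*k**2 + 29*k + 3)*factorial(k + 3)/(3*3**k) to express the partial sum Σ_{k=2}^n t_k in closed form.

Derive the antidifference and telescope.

S(n) = 120 - 4*n**2*factorial(n + 4)/(3*3**n) - 5*n*factorial(n + 4)/(3*3**n)

Step 1: r(k) = (4*k**4 + 37*k**3 + 143*k**2 + 281*k + 180)/(3*(4*k**3 + 9*k**2 + 29*k + 3)).
Take A(k)=k/3 + 4/3, B(k)=1, C(k)=k**3 + 9*k**2/4 + 29*k/4 + 3/4.
Solve (k/3 + 4/3)·f(k+1) − (1)·f(k) = k**3 + 9*k**2/4 + 29*k/4 + 3/4.
d = 2 from the (1,0,3) case.
A polynomial solution: f(k) = 3*(k - 1)*(4*k + 1)/4.
Then R = B(k−1)f/C = 3*(k - 1)*(4*k + 1)/(4*k**3 + 9*k**2 + 29*k + 3), so s_k = R(k)·t_k = -(k - 1)*(4*k + 1)*factorial(k + 3)/3**k.
Check: Δs_k = -(4*k**3 + 9*k**2 + 29*k + 3)*factorial(k + 3)/(3*3**k). ✓
s_(n+1) = -3**(-n - 1)*n*(4*n + 5)*factorial(n + 4) and s_(2) = -120, so S(n) = 120 - 4*n**2*factorial(n + 4)/(3*3**n) - 5*n*factorial(n + 4)/(3*3**n).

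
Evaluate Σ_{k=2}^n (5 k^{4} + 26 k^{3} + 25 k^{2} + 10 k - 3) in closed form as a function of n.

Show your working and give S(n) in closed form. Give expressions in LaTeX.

S(n) = n^{5} + 9 n^{4} + 23 n^{3} + 24 n^{2} + 6 n - 63

Ratio r(k) = (5*k**4 + 46*k**3 + 133*k**2 + 158*k + 63)/(5*k**4 + 26*k**3 + 25*k**2 + 10*k - 3).
So A=1 and B=1, with C=k**4 + 26*k**3/5 + 5*k**2 + 2*k - 3/5.
Set up (1)·f(k+1) − (1)·f(k) − (k**4 + 26*k**3/5 + 5*k**2 + 2*k - 3/5) = 0.
d = 5 from the (0,0,4) case.
Match coefficients ⇒ f(k) = k*(k**4 + 4*k**3 - 3*k**2 - k - 4)/5.
Certificate R = B(k−1)f/C = k*(k**4 + 4*k**3 - 3*k**2 - k - 4)/(5*k**4 + 26*k**3 + 25*k**2 + 10*k - 3) gives s_k = k*(k**4 + 4*k**3 - 3*k**2 - k - 4).
Δs = 5*k**4 + 26*k**3 + 25*k**2 + 10*k - 3, as required.
Evaluate: s_(n+1) = n**5 + 9*n**4 + 23*n**3 + 24*n**2 + 6*n - 3; subtract s_(2) = 60 ⇒ S(n) = n**5 + 9*n**4 + 23*n**3 + 24*n**2 + 6*n - 63.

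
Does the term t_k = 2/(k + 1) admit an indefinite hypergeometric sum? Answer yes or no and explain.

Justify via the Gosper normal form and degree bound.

Step 1: r(k) = (k + 1)/(k + 2).
Factor: A=k + 1; B=k + 2; C=1.
Solve (k + 1)·f(k+1) − (k + 1)·f(k) = 1.
From deg A=1, deg B=1, deg C=0: d=0.
Put f(k) = c0: A·f(k+1) − B(k−1)·f(k) − C = -1; need -1 = 0 — inconsistent ⇒ no f, not summable.

No; the coefficient equations for f are inconsistent.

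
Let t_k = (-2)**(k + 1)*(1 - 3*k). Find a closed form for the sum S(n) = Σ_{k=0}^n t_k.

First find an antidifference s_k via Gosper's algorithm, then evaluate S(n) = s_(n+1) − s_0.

S(n) = 4*(-2)**n*n - 2

The ratio is 2*(-3*k - 2)/(3*k - 1).
Normal form (A,B,C) = (-2, 1, k - 1/3).
Key eq: (-2)·f(k+1) = (1)·f(k) + (k - 1/3).
From deg A=0, deg B=0, deg C=1: d=1.
Coefficient equations give f(k) = -(k - 1)/3.
Certificate R = B(k−1)f/C = -(k - 1)/(3*k - 1) gives s_k = (-2)**(k + 1)*(k - 1).
s_(k+1) − s_k = (-2)**(k + 1)*(1 - 3*k) = t_k.
Telescope: S(n) = s_(n+1) − s_(0) = (-2)**(n + 2)*n − (2) = 4*(-2)**n*n - 2.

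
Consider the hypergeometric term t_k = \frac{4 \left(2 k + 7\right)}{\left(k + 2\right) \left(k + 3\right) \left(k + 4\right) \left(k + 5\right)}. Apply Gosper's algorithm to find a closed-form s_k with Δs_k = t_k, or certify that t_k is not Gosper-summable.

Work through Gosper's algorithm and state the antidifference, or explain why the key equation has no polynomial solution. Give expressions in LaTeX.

s_k = \frac{k \left(k + 6\right)}{2 \left(k^{2} + 6 k + 8\right)}

t_(k+1)/t_k = (k + 2)*(2*k + 9)/((k + 6)*(2*k + 7)).
Gosper form: A/B · C(k+1)/C(k) with A=k + 2, B=k + 6, C=k + 7/2.
Key eq: (k + 2)·f(k+1) = (k + 5)·f(k) + (k + 7/2).
Degrees (1,1,1) ⇒ d ≤ 3.
Solve for f: f(k) = k*(k + 3)*(k + 6)/16 (degree 3 ≤ 3).
Then R = B(k−1)f/C = k*(k + 3)*(k + 5)*(k + 6)/(8*(2*k + 7)), so s_k = R(k)·t_k = k*(k + 6)/(2*(k**2 + 6*k + 8)).
s_(k+1) − s_k = 4*(2*k + 7)/(k**4 + 14*k**3 + 71*k**2 + 154*k + 120) = t_k.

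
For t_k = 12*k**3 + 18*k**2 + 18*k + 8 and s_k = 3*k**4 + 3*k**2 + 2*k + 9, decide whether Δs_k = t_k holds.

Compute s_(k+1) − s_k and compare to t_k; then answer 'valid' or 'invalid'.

s_(k+1) = 2*k + 3*(k + 1)**4 + 3*(k + 1)**2 + 11
s_(k+1) − s_k = 12*k**3 + 18*k**2 + 18*k + 8
(s_(k+1) − s_k) − t_k = 0

valid; difference matches t_k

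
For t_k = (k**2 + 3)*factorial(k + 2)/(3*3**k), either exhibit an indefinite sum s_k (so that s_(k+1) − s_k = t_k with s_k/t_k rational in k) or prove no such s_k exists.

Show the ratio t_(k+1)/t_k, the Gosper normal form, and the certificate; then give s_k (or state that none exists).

s_k = (k - 1)*factorial(k + 2)/3**k

Ratio r(k) = (k + 3)*((k + 1)**2 + 3)/(3*(k**2 + 3)).
Normal form (A,B,C) = (k/3 + 1, 1, k**2 + 3).
Set up (k/3 + 1)·f(k+1) − (1)·f(k) − (k**2 + 3) = 0.
deg f ≤ 1 (via 1,0,2).
Coefficient equations give f(k) = 3*(k - 1).
R(k) = B(k−1)·f(k)/C(k) = 3*(k - 1)/(k**2 + 3); s_k = R·t_k = (k - 1)*factorial(k + 2)/3**k.
Check: Δs_k = (k**2 + 3)*factorial(k + 2)/(3*3**k). ✓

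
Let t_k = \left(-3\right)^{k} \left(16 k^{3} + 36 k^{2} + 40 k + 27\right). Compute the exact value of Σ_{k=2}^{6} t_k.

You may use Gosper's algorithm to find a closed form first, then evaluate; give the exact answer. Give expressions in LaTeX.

Σ = 3022767

The ratio is 3*(-16*k**3 - 84*k**2 - 160*k - 119)/(16*k**3 + 36*k**2 + 40*k + 27).
So A=-3 and B=1, with C=k**3 + 9*k**2/4 + 5*k/2 + 27/16.
Solve (-3)·f(k+1) − (1)·f(k) = k**3 + 9*k**2/4 + 5*k/2 + 27/16.
From deg A=0, deg B=0, deg C=3: d=3.
Solve for f: f(k) = -(4*k**3 + k + 3)/16 (degree 3 ≤ 3).
Get s_k = R·t_k = (-3)**k*(-4*k**3 - k - 3) with R(k) = B(k−1)f(k)/C(k) = -(4*k**3 + k + 3)/(16*k**3 + 36*k**2 + 40*k + 27).
Δs = (-3)**k*(16*k**3 + 36*k**2 + 40*k + 27), as required.
Evaluate s at k=7 and k=2: 3022434 and -333; difference 3022767.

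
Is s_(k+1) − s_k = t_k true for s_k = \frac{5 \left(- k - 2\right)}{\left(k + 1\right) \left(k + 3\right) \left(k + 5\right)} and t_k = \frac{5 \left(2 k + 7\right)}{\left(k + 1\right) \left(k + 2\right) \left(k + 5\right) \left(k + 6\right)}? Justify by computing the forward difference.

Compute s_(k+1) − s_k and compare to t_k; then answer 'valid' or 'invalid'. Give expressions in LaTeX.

s_(k+1) = 5*(-k - 3)/((k + 2)*(k + 4)*(k + 6))
s_(k+1) − s_k = 5*(2*k**3 + 18*k**2 + 52*k + 51)/(k**6 + 21*k**5 + 175*k**4 + 735*k**3 + 1624*k**2 + 1764*k + 720)
(s_(k+1) − s_k) − t_k = 15*(-k**2 - 7*k - 11)/(k**6 + 21*k**5 + 175*k**4 + 735*k**3 + 1624*k**2 + 1764*k + 720)

Invalid: residual \frac{15 \left(- k^{2} - 7 k - 11\right)}{k^{6} + 21 k^{5} + 175 k^{4} + 735 k^{3} + 1624 k^{2} + 1764 k + 720} ≠ 0.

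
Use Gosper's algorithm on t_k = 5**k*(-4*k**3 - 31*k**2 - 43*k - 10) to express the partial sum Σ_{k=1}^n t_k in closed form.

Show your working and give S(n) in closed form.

r(k) = 5*(4*k**3 + 43*k**2 + 117*k + 88)/(4*k**3 + 31*k**2 + 43*k + 10) after simplifying.
A = 5, B = 1, C = k**3 + 31*k**2/4 + 43*k/4 + 5/2.
Set up (5)·f(k+1) − (1)·f(k) − (k**3 + 31*k**2/4 + 43*k/4 + 5/2) = 0.
From deg A=0, deg B=0, deg C=3: d=3.
Solve for f: f(k) = k*(k**2 + 4*k - 3)/4 (degree 3 ≤ 3).
Then R = B(k−1)f/C = k*(k**2 + 4*k - 3)/(4*k**3 + 31*k**2 + 43*k + 10), so s_k = R(k)·t_k = 5**k*k*(-k**2 - 4*k + 3).
Verify: 5**k*(-4*k**3 - 31*k**2 - 43*k - 10) matches t_k.
Telescope: S(n) = s_(n+1) − s_(1) = 5**(n + 1)*(-n**3 - 7*n**2 - 8*n - 2) − (-10) = -5*5**n*n**3 - 35*5**n*n**2 - 40*5**n*n - 10*5**n + 10.

S(n) = -5*5**n*n**3 - 35*5**n*n**2 - 40*5**n*n - 10*5**n + 10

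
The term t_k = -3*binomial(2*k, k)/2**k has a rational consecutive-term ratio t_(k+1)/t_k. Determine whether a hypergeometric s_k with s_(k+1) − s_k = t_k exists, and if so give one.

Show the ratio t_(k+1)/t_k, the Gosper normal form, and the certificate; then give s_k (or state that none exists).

not Gosper-summable; s_k does not exist

Step 1: r(k) = (2*k + 1)/(k + 1).
Take A(k)=2*k + 1, B(k)=k + 1, C(k)=1.
Need (2*k + 1)·f(k+1) − (k)·f(k) = 1.
d = -1 from the (1,1,0) case.
d = -1 < 0 ⇒ no nonzero polynomial f; not summable.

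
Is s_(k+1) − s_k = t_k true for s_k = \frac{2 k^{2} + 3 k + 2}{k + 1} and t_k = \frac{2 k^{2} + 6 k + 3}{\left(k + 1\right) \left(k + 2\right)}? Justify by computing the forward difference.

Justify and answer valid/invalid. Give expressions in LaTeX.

Valid: the claim telescopes to t_k.

s_(k+1) = (2*k**2 + 7*k + 7)/(k + 2)
s_(k+1) − s_k = (2*k**2 + 6*k + 3)/(k**2 + 3*k + 2)
(s_(k+1) − s_k) − t_k = 0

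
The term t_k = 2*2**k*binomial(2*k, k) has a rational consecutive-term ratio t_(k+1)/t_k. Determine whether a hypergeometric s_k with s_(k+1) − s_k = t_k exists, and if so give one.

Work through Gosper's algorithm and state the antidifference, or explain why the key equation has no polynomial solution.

Compute t_(k+1)/t_k: get 4*(2*k + 1)/(k + 1).
Factor: A=8*k + 4; B=k + 1; C=1.
Set up (8*k + 4)·f(k+1) − (k)·f(k) − (1) = 0.
Bound: deg f ≤ -1.
Bound -1 < 0, so the key equation has no polynomial solution.

not Gosper-summable; s_k does not exist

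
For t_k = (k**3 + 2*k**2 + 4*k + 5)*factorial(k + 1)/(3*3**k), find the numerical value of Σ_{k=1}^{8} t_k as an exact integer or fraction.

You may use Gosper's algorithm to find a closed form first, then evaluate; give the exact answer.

r(k) = (k**4 + 7*k**3 + 21*k**2 + 34*k + 24)/(3*(k**3 + 2*k**2 + 4*k + 5)) after simplifying.
Take A(k)=k/3 + 2/3, B(k)=1, C(k)=k**3 + 2*k**2 + 4*k + 5.
Key eq: (k/3 + 2/3)·f(k+1) = (1)·f(k) + (k**3 + 2*k**2 + 4*k + 5).
From deg A=1, deg B=0, deg C=3: d=2.
Solving with deg f ≤ 2: f(k) = 3*(k**2 + k - 1).
Then R = B(k−1)f/C = 3*(k**2 + k - 1)/(k**3 + 2*k**2 + 4*k + 5), so s_k = R(k)·t_k = (k**2 + k - 1)*factorial(k + 1)/3**k.
Check: Δs_k = (k**3 + 2*k**2 + 4*k + 5)*factorial(k + 1)/(3*3**k). ✓
Σ_(k=1)^(8) t_k = s_(9) − s_(1) = 3987200/243 − (2/3) = 3987038/243.

Σ = 3987038/243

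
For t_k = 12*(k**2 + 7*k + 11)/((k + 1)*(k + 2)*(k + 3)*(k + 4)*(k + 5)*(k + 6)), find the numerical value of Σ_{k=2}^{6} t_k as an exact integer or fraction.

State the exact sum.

r(k) = (k + 1)*(7*k + (k + 1)**2 + 18)/((k + 7)*(k**2 + 7*k + 11)) after simplifying.
Take A(k)=k + 1, B(k)=k + 7, C(k)=k**2 + 7*k + 11.
f must satisfy (k + 1)·f(k+1) − (k + 6)·f(k) = k**2 + 7*k + 11.
deg f ≤ 5 (via 1,1,2).
Coefficient equations give f(k) = k*(k + 2)*(k + 4)*(k**2 + 9*k + 23)/45.
R(k) = B(k−1)·f(k)/C(k) = k*(k + 2)*(k + 4)*(k + 6)*(k**2 + 9*k + 23)/(45*(k**2 + 7*k + 11)); s_k = R·t_k = 4*k*(k**2 + 9*k + 23)/(15*(k**3 + 9*k**2 + 23*k + 15)).
Verify: 12*(k**2 + 7*k + 11)/(k**6 + 21*k**5 + 175*k**4 + 735*k**3 + 1624*k**2 + 1764*k + 720) matches t_k.
Σ_(k=2)^(6) t_k = s_(7) − s_(2) = 21/80 − (8/35) = 19/560.

Σ = 19/560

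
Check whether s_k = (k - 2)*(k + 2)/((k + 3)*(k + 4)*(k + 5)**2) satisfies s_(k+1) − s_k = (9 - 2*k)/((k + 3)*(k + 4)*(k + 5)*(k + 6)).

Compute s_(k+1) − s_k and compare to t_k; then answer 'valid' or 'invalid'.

Invalid: residual 3*(3*k**2 + 5*k - 57)/(k**6 + 29*k**5 + 347*k**4 + 2191*k**3 + 7692*k**2 + 14220*k + 10800) ≠ 0.

s_(k+1) = (k - 1)*(k + 3)/((k + 4)*(k + 5)*(k + 6)**2)
s_(k+1) − s_k = (-(k - 2)*(k + 2)*(k + 6)**2 + (k - 1)*(k + 3)**2*(k + 5))/((k + 3)*(k + 4)*(k + 5)**2*(k + 6)**2)
(s_(k+1) − s_k) − t_k = 3*(3*k**2 + 5*k - 57)/(k**6 + 29*k**5 + 347*k**4 + 2191*k**3 + 7692*k**2 + 14220*k + 10800)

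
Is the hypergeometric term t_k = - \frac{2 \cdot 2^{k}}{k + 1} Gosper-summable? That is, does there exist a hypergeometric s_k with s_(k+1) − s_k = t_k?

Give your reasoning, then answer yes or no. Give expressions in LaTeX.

Compute t_(k+1)/t_k: get 2*(k + 1)/(k + 2).
So A=2*k + 2 and B=k + 2, with C=1.
Need (2*k + 2)·f(k+1) − (k + 1)·f(k) = 1.
Degrees (1,1,0) ⇒ d ≤ -1.
d = -1 < 0 ⇒ no nonzero polynomial f; not summable.

No. Not Gosper-summable.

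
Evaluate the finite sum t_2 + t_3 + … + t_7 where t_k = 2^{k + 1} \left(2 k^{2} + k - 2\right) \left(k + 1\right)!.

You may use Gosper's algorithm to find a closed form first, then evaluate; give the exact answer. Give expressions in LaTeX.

Step 1: r(k) = 2*(k + 2)*(k + 2*(k + 1)**2 - 1)/(2*k**2 + k - 2).
Normal form (A,B,C) = (2*k + 4, 1, k**2 + k/2 - 1).
Key eq: (2*k + 4)·f(k+1) = (1)·f(k) + (k**2 + k/2 - 1).
From deg A=1, deg B=0, deg C=2: d=1.
Match coefficients ⇒ f(k) = (k - 2)/2.
So s_k = (B(k−1)f/C)·t_k = ((k - 2)/(2*k**2 + k - 2))·t_k = 2**(k + 1)*(k - 2)*factorial(k + 1).
s_(k+1) − s_k = 2**(k + 1)*(2*k**2 + k - 2)*factorial(k + 1) = t_k.
Evaluate s at k=8 and k=2: 1114767360 and 0; difference 1114767360.

Σ = 1114767360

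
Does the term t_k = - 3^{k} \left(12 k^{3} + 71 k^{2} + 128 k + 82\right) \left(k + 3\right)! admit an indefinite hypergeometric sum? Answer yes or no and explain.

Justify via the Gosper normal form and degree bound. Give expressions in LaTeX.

Yes. s_k = - 3^{k} \left(4 k^{2} + k + 2\right) \left(k + 3\right)!.

Compute t_(k+1)/t_k: get 3*(12*k**4 + 155*k**3 + 734*k**2 + 1517*k + 1172)/(12*k**3 + 71*k**2 + 128*k + 82).
A = 3*k + 12, B = 1, C = k**3 + 71*k**2/12 + 32*k/3 + 41/6.
Solve (3*k + 12)·f(k+1) − (1)·f(k) = k**3 + 71*k**2/12 + 32*k/3 + 41/6.
d = 2 from the (1,0,3) case.
Coefficient equations give f(k) = (4*k**2 + k + 2)/12.
R(k) = B(k−1)·f(k)/C(k) = (4*k**2 + k + 2)/(12*k**3 + 71*k**2 + 128*k + 82); s_k = R·t_k = -3**k*(4*k**2 + k + 2)*factorial(k + 3).
s_(k+1) − s_k = -3**k*(12*k**3 + 71*k**2 + 128*k + 82)*factorial(k + 3) = t_k.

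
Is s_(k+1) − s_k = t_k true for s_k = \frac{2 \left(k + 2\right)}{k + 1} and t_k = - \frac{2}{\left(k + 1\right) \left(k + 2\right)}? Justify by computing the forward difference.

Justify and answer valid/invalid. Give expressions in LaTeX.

Valid — Δs_k = t_k.

s_(k+1) = 2*(k + 3)/(k + 2)
s_(k+1) − s_k = -2/(k**2 + 3*k + 2)
(s_(k+1) − s_k) − t_k = 0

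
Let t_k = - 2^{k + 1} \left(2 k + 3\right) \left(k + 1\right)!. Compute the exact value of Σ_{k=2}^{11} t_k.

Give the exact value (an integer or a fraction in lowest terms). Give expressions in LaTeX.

Σ = -51011754393552

The ratio is 2*(k + 2)*(2*k + 5)/(2*k + 3).
Take A(k)=2*k + 4, B(k)=1, C(k)=k + 3/2.
Key eq: (2*k + 4)·f(k+1) = (1)·f(k) + (k + 3/2).
Degrees (1,0,1) ⇒ d ≤ 0.
Solve for f: f(k) = 1/2 (degree 0 ≤ 0).
So s_k = (B(k−1)f/C)·t_k = (1/(2*k + 3))·t_k = -2**(k + 1)*factorial(k + 1).
Δs = -2**(k + 1)*(2*k + 3)*factorial(k + 1), as required.
Evaluate s at k=12 and k=2: -51011754393600 and -48; difference -51011754393552.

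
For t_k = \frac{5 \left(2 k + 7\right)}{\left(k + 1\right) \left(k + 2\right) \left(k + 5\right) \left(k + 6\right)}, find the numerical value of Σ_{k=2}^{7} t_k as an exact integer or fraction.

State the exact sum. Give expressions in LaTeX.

Σ = 160/819

t_(k+1)/t_k = (k + 1)*(k + 5)*(2*k + 9)/((k + 3)*(k + 7)*(2*k + 7)).
Normal form (A,B,C) = (k + 1, k + 7, k**3 + 21*k**2/2 + 73*k/2 + 42).
Key eq: (k + 1)·f(k+1) = (k + 6)·f(k) + (k**3 + 21*k**2/2 + 73*k/2 + 42).
From deg A=1, deg B=1, deg C=3: d=5.
Solve for f: f(k) = k*(k + 2)*(k + 3)*(k + 4)*(k + 6)/10 (degree 5 ≤ 5).
So s_k = (B(k−1)f/C)·t_k = (k*(k + 2)*(k + 6)**2/(5*(2*k + 7)))·t_k = k*(k + 6)/(k**2 + 6*k + 5).
s_(k+1) − s_k = 5*(2*k + 7)/(k**4 + 14*k**3 + 65*k**2 + 112*k + 60) = t_k.
Evaluate s at k=8 and k=2: 112/117 and 16/21; difference 160/819.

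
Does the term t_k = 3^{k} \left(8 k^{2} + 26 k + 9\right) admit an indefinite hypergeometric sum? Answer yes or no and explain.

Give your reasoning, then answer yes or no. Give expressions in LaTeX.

Yes. s_k = 3^{k} \left(4 k^{2} + k - 3\right).

Compute t_(k+1)/t_k: get 3*(8*k**2 + 42*k + 43)/(8*k**2 + 26*k + 9).
Factor: A=3; B=1; C=k**2 + 13*k/4 + 9/8.
Solve (3)·f(k+1) − (1)·f(k) = k**2 + 13*k/4 + 9/8.
From deg A=0, deg B=0, deg C=2: d=2.
Coefficient equations give f(k) = (k + 1)*(4*k - 3)/8.
Get s_k = R·t_k = 3**k*(4*k**2 + k - 3) with R(k) = B(k−1)f(k)/C(k) = (k + 1)*(4*k - 3)/(8*k**2 + 26*k + 9).
Check: Δs_k = 3**k*(8*k**2 + 26*k + 9). ✓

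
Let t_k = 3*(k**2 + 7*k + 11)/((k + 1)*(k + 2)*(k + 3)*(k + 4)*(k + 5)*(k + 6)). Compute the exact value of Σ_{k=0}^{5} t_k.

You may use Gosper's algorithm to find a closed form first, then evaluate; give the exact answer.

The ratio is (k + 1)*(7*k + (k + 1)**2 + 18)/((k + 7)*(k**2 + 7*k + 11)).
Take A(k)=k + 1, B(k)=k + 7, C(k)=k**2 + 7*k + 11.
Key eq: (k + 1)·f(k+1) = (k + 6)·f(k) + (k**2 + 7*k + 11).
Bound: deg f ≤ 5.
A polynomial solution: f(k) = k*(k + 2)*(k + 4)*(k**2 + 9*k + 23)/45.
Certificate R = B(k−1)f/C = k*(k + 2)*(k + 4)*(k + 6)*(k**2 + 9*k + 23)/(45*(k**2 + 7*k + 11)) gives s_k = k*(k**2 + 9*k + 23)/(15*(k**3 + 9*k**2 + 23*k + 15)).
Δs = 3*(k**2 + 7*k + 11)/(k**6 + 21*k**5 + 175*k**4 + 735*k**3 + 1624*k**2 + 1764*k + 720), as required.
Telescoping: Σ = s_(6) − s_(0) = 226/3465 − (0) = 226/3465.

Σ = 226/3465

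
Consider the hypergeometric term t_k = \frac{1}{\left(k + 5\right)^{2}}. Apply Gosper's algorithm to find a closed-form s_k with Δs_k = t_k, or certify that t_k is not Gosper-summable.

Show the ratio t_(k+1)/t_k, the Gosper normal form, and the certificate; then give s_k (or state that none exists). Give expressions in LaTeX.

not Gosper-summable; s_k does not exist

t_(k+1)/t_k = (k + 5)**2/(k + 6)**2.
Gosper form: A/B · C(k+1)/C(k) with A=k**2 + 10*k + 25, B=k**2 + 12*k + 36, C=1.
Need (k**2 + 10*k + 25)·f(k+1) − (k**2 + 10*k + 25)·f(k) = 1.
deg f ≤ 0 (via 2,2,0).
f = c0 ⇒ A·f(k+1) − B(k−1)·f(k) − C = -1. The system {-1 = 0} is inconsistent; no antidifference.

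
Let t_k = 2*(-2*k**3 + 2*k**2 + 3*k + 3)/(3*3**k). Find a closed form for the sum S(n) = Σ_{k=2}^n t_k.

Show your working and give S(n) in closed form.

Step 1: r(k) = (2*k**3 + 4*k**2 - k - 6)/(3*(2*k**3 - 2*k**2 - 3*k - 3)).
Normal form (A,B,C) = (1/3, 1, k**3 - k**2 - 3*k/2 - 3/2).
Set up (1/3)·f(k+1) − (1)·f(k) − (k**3 - k**2 - 3*k/2 - 3/2) = 0.
deg f ≤ 3 (via 0,0,3).
Solving with deg f ≤ 3: f(k) = -3*(2*k - 1)*(k**2 + k + 1)/4.
R(k) = B(k−1)·f(k)/C(k) = -3*(2*k - 1)*(k**2 + k + 1)/(2*(2*k**3 - 2*k**2 - 3*k - 3)); s_k = R·t_k = (2*k**3 + k**2 + k - 1)/3**k.
Verify: 2*(-2*k**3 + 2*k**2 + 3*k + 3)/(3*3**k) matches t_k.
Σ_(k=2)^n t_k = s_(n+1) − s_(2) = (3**(-n - 1)*(2*n**3 + 7*n**2 + 9*n + 3)) − (7/3), i.e. 3**(-n - 1)*(-7*3**n + 2*n**3 + 7*n**2 + 9*n + 3).

S(n) = 3**(-n - 1)*(-7*3**n + 2*n**3 + 7*n**2 + 9*n + 3)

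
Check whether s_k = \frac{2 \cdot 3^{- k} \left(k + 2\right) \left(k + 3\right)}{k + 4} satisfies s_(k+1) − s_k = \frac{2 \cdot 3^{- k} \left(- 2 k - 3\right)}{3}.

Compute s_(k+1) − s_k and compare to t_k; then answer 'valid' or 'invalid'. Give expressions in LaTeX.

Invalid: residual \frac{4 \cdot 3^{- k} \left(k^{2} + 7 k + 9\right)}{3 \left(k^{2} + 9 k + 20\right)} ≠ 0.

s_(k+1) = 2*(k + 3)*(k + 4)/(3*3**k*(k + 5))
s_(k+1) − s_k = 2*(k + 3)*(-3*(k + 2)*(k + 5) + (k + 4)**2)/(3*3**k*(k + 4)*(k + 5))
(s_(k+1) − s_k) − t_k = 4*(k**2 + 7*k + 9)/(3*3**k*(k**2 + 9*k + 20))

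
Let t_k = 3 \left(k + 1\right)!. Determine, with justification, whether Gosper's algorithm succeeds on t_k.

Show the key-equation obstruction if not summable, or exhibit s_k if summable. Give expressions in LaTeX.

No — negative degree bound, so no certificate f.

The ratio is k + 2.
Take A(k)=k + 2, B(k)=1, C(k)=1.
Solve (k + 2)·f(k+1) − (1)·f(k) = 1.
Bound: deg f ≤ -1.
deg f ≤ -1 is impossible — no certificate.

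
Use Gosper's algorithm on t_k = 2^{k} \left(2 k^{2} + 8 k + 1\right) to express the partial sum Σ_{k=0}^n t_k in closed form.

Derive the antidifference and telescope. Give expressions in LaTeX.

S(n) = - 2^{n + 1} + 2^{n + 2} n^{2} + 2^{n + 3} n + 3

r(k) = 2*(2*k**2 + 12*k + 11)/(2*k**2 + 8*k + 1) after simplifying.
Take A(k)=2, B(k)=1, C(k)=k**2 + 4*k + 1/2.
Solve (2)·f(k+1) − (1)·f(k) = k**2 + 4*k + 1/2.
Bound: deg f ≤ 2.
Coefficient equations give f(k) = (2*k**2 - 3)/2.
Certificate R = B(k−1)f/C = (2*k**2 - 3)/(2*k**2 + 8*k + 1) gives s_k = 2**k*(2*k**2 - 3).
Δs = 2**k*(2*k**2 + 8*k + 1), as required.
Σ_(k=0)^n t_k = s_(n+1) − s_(0) = (2**(n + 1)*(2*n**2 + 4*n - 1)) − (-3), i.e. -2**(n + 1) + 2**(n + 2)*n**2 + 2**(n + 3)*n + 3.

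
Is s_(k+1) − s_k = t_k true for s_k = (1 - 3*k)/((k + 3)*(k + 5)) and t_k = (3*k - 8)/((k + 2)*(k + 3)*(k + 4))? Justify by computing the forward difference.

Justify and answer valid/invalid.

Invalid: residual 6*(-3*k**2 - 9*k + 22)/(k**5 + 20*k**4 + 155*k**3 + 580*k**2 + 1044*k + 720) ≠ 0.

s_(k+1) = (-3*k - 2)/((k + 4)*(k + 6))
s_(k+1) − s_k = (3*k**2 + k - 54)/(k**4 + 18*k**3 + 119*k**2 + 342*k + 360)
(s_(k+1) − s_k) − t_k = 6*(-3*k**2 - 9*k + 22)/(k**5 + 20*k**4 + 155*k**3 + 580*k**2 + 1044*k + 720)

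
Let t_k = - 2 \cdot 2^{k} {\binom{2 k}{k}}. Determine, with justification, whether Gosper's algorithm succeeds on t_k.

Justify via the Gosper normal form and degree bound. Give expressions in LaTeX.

No; the degree bound rules out any f.

The ratio is 4*(2*k + 1)/(k + 1).
Take A(k)=8*k + 4, B(k)=k + 1, C(k)=1.
Need (8*k + 4)·f(k+1) − (k)·f(k) = 1.
Degrees (1,1,0) ⇒ d ≤ -1.
deg f ≤ -1 is impossible — no certificate.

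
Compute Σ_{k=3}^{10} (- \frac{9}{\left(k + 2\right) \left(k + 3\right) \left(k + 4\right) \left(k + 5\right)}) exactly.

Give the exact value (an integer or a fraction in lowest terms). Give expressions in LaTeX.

Σ = -6/455

r(k) = (k + 2)/(k + 6) after simplifying.
So A=k + 2 and B=k + 6, with C=1.
f must satisfy (k + 2)·f(k+1) − (k + 5)·f(k) = 1.
Bound: deg f ≤ 3.
A polynomial solution: f(k) = k*(k**2 + 9*k + 26)/72.
Then R = B(k−1)f/C = k*(k + 5)*(k**2 + 9*k + 26)/72, so s_k = R(k)·t_k = k*(-k**2 - 9*k - 26)/(8*(k + 2)*(k + 3)*(k + 4)).
Verify: -9/(k**4 + 14*k**3 + 71*k**2 + 154*k + 120) matches t_k.
Telescoping: Σ = s_(11) − s_(3) = -451/3640 − (-31/280) = -6/455.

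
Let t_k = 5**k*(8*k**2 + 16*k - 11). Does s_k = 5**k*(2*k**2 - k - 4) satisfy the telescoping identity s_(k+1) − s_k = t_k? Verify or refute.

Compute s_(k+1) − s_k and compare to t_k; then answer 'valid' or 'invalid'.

s_(k+1) = 5**(k + 1)*(-k + 2*(k + 1)**2 - 5)
s_(k+1) − s_k = 5**k*(8*k**2 + 16*k - 11)
(s_(k+1) − s_k) − t_k = 0

Valid — Δs_k = t_k.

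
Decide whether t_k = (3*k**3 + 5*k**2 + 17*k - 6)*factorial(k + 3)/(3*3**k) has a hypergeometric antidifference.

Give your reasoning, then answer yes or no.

Ratio r(k) = (3*k**4 + 26*k**3 + 92*k**2 + 163*k + 76)/(3*(3*k**3 + 5*k**2 + 17*k - 6)).
A = k/3 + 4/3, B = 1, C = k**3 + 5*k**2/3 + 17*k/3 - 2.
f must satisfy (k/3 + 4/3)·f(k+1) − (1)·f(k) = k**3 + 5*k**2/3 + 17*k/3 - 2.
From deg A=1, deg B=0, deg C=3: d=2.
A polynomial solution: f(k) = 3*k**2 - 4*k - 2.
Then R = B(k−1)f/C = 3*(3*k**2 - 4*k - 2)/(3*k**3 + 5*k**2 + 17*k - 6), so s_k = R(k)·t_k = (3*k**2 - 4*k - 2)*factorial(k + 3)/3**k.
Check: Δs_k = (3*k**3 + 5*k**2 + 17*k - 6)*factorial(k + 3)/(3*3**k). ✓

Yes. s_k = (3*k**2 - 4*k - 2)*factorial(k + 3)/3**k.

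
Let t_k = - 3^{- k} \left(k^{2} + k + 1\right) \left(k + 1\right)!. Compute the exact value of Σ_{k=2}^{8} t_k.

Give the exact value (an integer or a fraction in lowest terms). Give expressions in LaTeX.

r(k) = (k + 2)*(k + (k + 1)**2 + 2)/(3*(k**2 + k + 1)) after simplifying.
Take A(k)=k/3 + 2/3, B(k)=1, C(k)=k**2 + k + 1.
Key eq: (k/3 + 2/3)·f(k+1) = (1)·f(k) + (k**2 + k + 1).
From deg A=1, deg B=0, deg C=2: d=1.
A polynomial solution: f(k) = 3*(k + 1).
Then R = B(k−1)f/C = 3*(k + 1)/(k**2 + k + 1), so s_k = R(k)·t_k = -3**(1 - k)*(k + 1)*factorial(k + 1).
s_(k+1) − s_k = -(k**2 + k + 1)*factorial(k + 1)/3**k = t_k.
Σ_(k=2)^(8) t_k = s_(9) − s_(2) = -448000/81 − (-6) = -447514/81.

Σ = -447514/81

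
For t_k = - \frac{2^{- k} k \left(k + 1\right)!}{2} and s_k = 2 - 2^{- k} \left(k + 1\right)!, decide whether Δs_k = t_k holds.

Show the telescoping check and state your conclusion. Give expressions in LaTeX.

Valid — Δs_k = t_k.

s_(k+1) = -2**(-k - 1)*factorial(k + 2) + 2
s_(k+1) − s_k = -k*factorial(k + 1)/(2*2**k)
(s_(k+1) − s_k) − t_k = 0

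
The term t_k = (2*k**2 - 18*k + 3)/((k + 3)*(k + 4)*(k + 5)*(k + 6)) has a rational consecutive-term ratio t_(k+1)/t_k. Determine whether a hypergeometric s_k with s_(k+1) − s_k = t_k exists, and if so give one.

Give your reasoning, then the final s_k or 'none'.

r(k) = -(k + 3)*(18*k - 2*(k + 1)**2 + 15)/((k + 7)*(2*k**2 - 18*k + 3)) after simplifying.
So A=k + 3 and B=k + 7, with C=k**2 - 9*k + 3/2.
Key eq: (k + 3)·f(k+1) = (k + 6)·f(k) + (k**2 - 9*k + 3/2).
d = 3 from the (1,1,2) case.
A polynomial solution: f(k) = k*(k**2 - 108*k + 167)/120.
R(k) = B(k−1)·f(k)/C(k) = k*(k + 6)*(k**2 - 108*k + 167)/(60*(2*k**2 - 18*k + 3)); s_k = R·t_k = k*(k**2 - 108*k + 167)/(60*(k + 3)*(k + 4)*(k + 5)).
s_(k+1) − s_k = (2*k**2 - 18*k + 3)/(k**4 + 18*k**3 + 119*k**2 + 342*k + 360) = t_k.

s_k = k*(k**2 - 108*k + 167)/(60*(k + 3)*(k + 4)*(k + 5))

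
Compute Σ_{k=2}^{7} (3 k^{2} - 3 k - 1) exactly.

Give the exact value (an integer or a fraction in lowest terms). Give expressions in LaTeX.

Σ = 330

Compute t_(k+1)/t_k: get (3*k**2 + 3*k - 1)/(3*k**2 - 3*k - 1).
A = 1, B = 1, C = k**2 - k - 1/3.
Set up (1)·f(k+1) − (1)·f(k) − (k**2 - k - 1/3) = 0.
From deg A=0, deg B=0, deg C=2: d=3.
A polynomial solution: f(k) = k*(k**2 - 3*k + 1)/3.
Get s_k = R·t_k = k*(k**2 - 3*k + 1) with R(k) = B(k−1)f(k)/C(k) = k*(k**2 - 3*k + 1)/(3*k**2 - 3*k - 1).
Check: Δs_k = 3*k**2 - 3*k - 1. ✓
Sum = s_(8) − s_(2); s_(8) = 328, s_(2) = -2 ⇒ 330.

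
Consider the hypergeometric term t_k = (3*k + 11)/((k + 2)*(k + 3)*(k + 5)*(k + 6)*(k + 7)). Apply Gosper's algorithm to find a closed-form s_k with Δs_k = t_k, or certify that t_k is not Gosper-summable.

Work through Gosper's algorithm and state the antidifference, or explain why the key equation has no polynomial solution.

s_k = k*(k**2 + 13*k + 52)/(60*(k**3 + 13*k**2 + 52*k + 60))

t_(k+1)/t_k = (k + 2)*(k + 5)*(3*k + 14)/((k + 4)*(k + 8)*(3*k + 11)).
Factor: A=k + 2; B=k + 8; C=k**2 + 23*k/3 + 44/3.
f must satisfy (k + 2)·f(k+1) − (k + 7)·f(k) = k**2 + 23*k/3 + 44/3.
d = 5 from the (1,1,2) case.
A polynomial solution: f(k) = k*(k + 3)*(k + 4)*(k**2 + 13*k + 52)/180.
Get s_k = R·t_k = k*(k**2 + 13*k + 52)/(60*(k**3 + 13*k**2 + 52*k + 60)) with R(k) = B(k−1)f(k)/C(k) = k*(k + 3)*(k + 7)*(k**2 + 13*k + 52)/(60*(3*k + 11)).
Verify: (3*k + 11)/(k**5 + 23*k**4 + 203*k**3 + 853*k**2 + 1692*k + 1260) matches t_k.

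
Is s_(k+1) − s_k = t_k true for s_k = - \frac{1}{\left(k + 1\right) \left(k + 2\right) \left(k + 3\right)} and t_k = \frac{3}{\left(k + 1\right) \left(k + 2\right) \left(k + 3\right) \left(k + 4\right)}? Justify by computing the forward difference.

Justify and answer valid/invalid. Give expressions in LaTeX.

Valid: the claim telescopes to t_k.

s_(k+1) = -1/((k + 2)*(k + 3)*(k + 4))
s_(k+1) − s_k = 3/((k + 1)*(k + 2)*(k + 3)*(k + 4))
(s_(k+1) − s_k) − t_k = 0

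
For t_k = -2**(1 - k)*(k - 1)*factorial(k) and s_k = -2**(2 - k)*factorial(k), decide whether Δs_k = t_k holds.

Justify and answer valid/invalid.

valid (s_(k+1) − s_k reduces to t_k)

s_(k+1) = -2**(1 - k)*factorial(k + 1)
s_(k+1) − s_k = -2**(1 - k)*(k - 1)*factorial(k)
(s_(k+1) − s_k) − t_k = 0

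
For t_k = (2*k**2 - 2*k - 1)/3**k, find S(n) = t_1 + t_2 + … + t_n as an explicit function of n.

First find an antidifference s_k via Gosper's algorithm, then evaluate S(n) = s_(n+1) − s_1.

r(k) = (2*k**2 + 2*k - 1)/(3*(2*k**2 - 2*k - 1)) after simplifying.
So A=1/3 and B=1, with C=k**2 - k - 1/2.
f must satisfy (1/3)·f(k+1) − (1)·f(k) = k**2 - k - 1/2.
From deg A=0, deg B=0, deg C=2: d=2.
A polynomial solution: f(k) = -3*k**2/2.
Certificate R = B(k−1)f/C = -3*k**2/(2*k**2 - 2*k - 1) gives s_k = -3**(1 - k)*k**2.
Verify: (3*k**2 - (k + 1)**2)/3**k matches t_k.
Telescope: S(n) = s_(n+1) − s_(1) = (-n**2 - 2*n - 1)/3**n − (-1) = (3**n - n**2 - 2*n - 1)/3**n.

S(n) = (3**n - n**2 - 2*n - 1)/3**n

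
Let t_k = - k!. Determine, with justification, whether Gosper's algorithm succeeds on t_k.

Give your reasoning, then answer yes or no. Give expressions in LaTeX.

No — key equation has no polynomial f.

Step 1: r(k) = k + 1.
Normal form (A,B,C) = (k + 1, 1, 1).
Solve (k + 1)·f(k+1) − (1)·f(k) = 1.
Bound: deg f ≤ -1.
deg f ≤ -1 is impossible — no certificate.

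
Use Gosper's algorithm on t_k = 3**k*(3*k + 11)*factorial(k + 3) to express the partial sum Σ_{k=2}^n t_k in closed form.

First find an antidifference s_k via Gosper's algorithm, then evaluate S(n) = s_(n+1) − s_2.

t_(k+1)/t_k = 3*(k + 4)*(3*k + 14)/(3*k + 11).
Gosper form: A/B · C(k+1)/C(k) with A=3*k + 12, B=1, C=k + 11/3.
Set up (3*k + 12)·f(k+1) − (1)·f(k) − (k + 11/3) = 0.
Degrees (1,0,1) ⇒ d ≤ 0.
Match coefficients ⇒ f(k) = 1/3.
So s_k = (B(k−1)f/C)·t_k = (1/(3*k + 11))·t_k = 3**k*factorial(k + 3).
Check: Δs_k = 3**k*(3*k + 11)*factorial(k + 3). ✓
Evaluate: s_(n+1) = 3**(n + 1)*factorial(n + 4); subtract s_(2) = 1080 ⇒ S(n) = 3*3**n*factorial(n + 4) - 1080.

S(n) = 3*3**n*factorial(n + 4) - 1080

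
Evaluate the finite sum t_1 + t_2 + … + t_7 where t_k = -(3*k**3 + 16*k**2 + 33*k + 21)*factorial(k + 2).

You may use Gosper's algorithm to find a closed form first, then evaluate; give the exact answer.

Σ = -812851158

t_(k+1)/t_k = (3*k**4 + 34*k**3 + 149*k**2 + 295*k + 219)/(3*k**3 + 16*k**2 + 33*k + 21).
So A=k + 3 and B=1, with C=k**3 + 16*k**2/3 + 11*k + 7.
f must satisfy (k + 3)·f(k+1) − (1)·f(k) = k**3 + 16*k**2/3 + 11*k + 7.
deg f ≤ 2 (via 1,0,3).
Solving with deg f ≤ 2: f(k) = k*(3*k + 4)/3.
Get s_k = R·t_k = -k*(3*k + 4)*factorial(k + 2) with R(k) = B(k−1)f(k)/C(k) = k*(3*k + 4)/(3*k**3 + 16*k**2 + 33*k + 21).
Verify: -(3*k**3 + 16*k**2 + 33*k + 21)*factorial(k + 2) matches t_k.
Evaluate s at k=8 and k=1: -812851200 and -42; difference -812851158.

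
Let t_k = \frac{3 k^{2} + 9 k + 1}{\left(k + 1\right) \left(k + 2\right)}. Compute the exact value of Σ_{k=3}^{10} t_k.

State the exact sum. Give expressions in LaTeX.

Σ = 139/6

Step 1: r(k) = (k + 1)*(9*k + 3*(k + 1)**2 + 10)/((k + 3)*(3*k**2 + 9*k + 1)).
Gosper form: A/B · C(k+1)/C(k) with A=k + 1, B=k + 3, C=k**2 + 3*k + 1/3.
f must satisfy (k + 1)·f(k+1) − (k + 2)·f(k) = k**2 + 3*k + 1/3.
d = 2 from the (1,1,2) case.
A polynomial solution: f(k) = k*(3*k - 2)/3.
Then R = B(k−1)f/C = k*(k + 2)*(3*k - 2)/(3*k**2 + 9*k + 1), so s_k = R(k)·t_k = k*(3*k - 2)/(k + 1).
Δs = (3*k**2 + 9*k + 1)/(k**2 + 3*k + 2), as required.
Σ_(k=3)^(10) t_k = s_(11) − s_(3) = 341/12 − (21/4) = 139/6.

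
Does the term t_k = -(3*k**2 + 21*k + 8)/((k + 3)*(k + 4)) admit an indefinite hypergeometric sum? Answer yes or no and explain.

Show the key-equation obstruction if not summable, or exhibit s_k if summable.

The ratio is (k + 3)*(21*k + 3*(k + 1)**2 + 29)/((k + 5)*(3*k**2 + 21*k + 8)).
A = k + 3, B = k + 5, C = k**2 + 7*k + 8/3.
Key eq: (k + 3)·f(k+1) = (k + 4)·f(k) + (k**2 + 7*k + 8/3).
Degrees (1,1,2) ⇒ d ≤ 2.
A polynomial solution: f(k) = k*(9*k - 1)/9.
Certificate R = B(k−1)f/C = k*(k + 4)*(9*k - 1)/(3*(3*k**2 + 21*k + 8)) gives s_k = k*(1 - 9*k)/(3*(k + 3)).
Check: Δs_k = (-3*k**2 - 21*k - 8)/(k**2 + 7*k + 12). ✓

Yes. s_k = k*(1 - 9*k)/(3*(k + 3)).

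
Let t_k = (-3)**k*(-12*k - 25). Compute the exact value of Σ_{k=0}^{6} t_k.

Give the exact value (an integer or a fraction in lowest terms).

Step 1: r(k) = 3*(-12*k - 37)/(12*k + 25).
Take A(k)=-3, B(k)=1, C(k)=k + 25/12.
f must satisfy (-3)·f(k+1) − (1)·f(k) = k + 25/12.
Degrees (0,0,1) ⇒ d ≤ 1.
A polynomial solution: f(k) = -(3*k + 4)/12.
Get s_k = R·t_k = (-3)**k*(3*k + 4) with R(k) = B(k−1)f(k)/C(k) = -(3*k + 4)/(12*k + 25).
Check: Δs_k = (-3)**k*(-12*k - 25). ✓
Evaluate s at k=7 and k=0: -54675 and 4; difference -54679.

Σ = -54679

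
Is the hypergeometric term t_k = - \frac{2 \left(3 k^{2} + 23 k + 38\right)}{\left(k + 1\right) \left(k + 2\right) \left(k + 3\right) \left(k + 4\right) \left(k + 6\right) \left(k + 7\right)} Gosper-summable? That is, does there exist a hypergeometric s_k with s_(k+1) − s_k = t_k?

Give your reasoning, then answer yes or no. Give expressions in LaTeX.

The ratio is (k + 1)*(k + 6)*(23*k + 3*(k + 1)**2 + 61)/((k + 5)*(k + 8)*(3*k**2 + 23*k + 38)).
A = k + 1, B = k + 8, C = k**3 + 38*k**2/3 + 51*k + 190/3.
Set up (k + 1)·f(k+1) − (k + 7)·f(k) − (k**3 + 38*k**2/3 + 51*k + 190/3) = 0.
Bound: deg f ≤ 6.
A polynomial solution: f(k) = k*(k + 2)*(k + 4)*(k + 5)*(k**2 + 10*k + 27)/54.
Certificate R = B(k−1)f/C = k*(k + 2)*(k + 4)*(k + 7)*(k**2 + 10*k + 27)/(18*(3*k**2 + 23*k + 38)) gives s_k = k*(-k**2 - 10*k - 27)/(9*(k**3 + 10*k**2 + 27*k + 18)).
Check: Δs_k = 2*(-3*k**2 - 23*k - 38)/(k**6 + 23*k**5 + 207*k**4 + 925*k**3 + 2144*k**2 + 2412*k + 1008). ✓

Yes. s_k = \frac{k \left(- k^{2} - 10 k - 27\right)}{9 \left(k^{3} + 10 k^{2} + 27 k + 18\right)}.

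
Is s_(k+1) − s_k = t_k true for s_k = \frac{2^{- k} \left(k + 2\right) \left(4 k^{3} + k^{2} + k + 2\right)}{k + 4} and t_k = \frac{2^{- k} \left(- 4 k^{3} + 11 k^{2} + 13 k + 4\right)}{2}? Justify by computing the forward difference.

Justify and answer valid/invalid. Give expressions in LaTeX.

Invalid: residual \frac{2^{- k} \left(4 k^{4} + 13 k^{3} - 55 k^{2} - 54 k - 12\right)}{k^{2} + 9 k + 20} ≠ 0.

s_(k+1) = (k + 3)*(k + 4*(k + 1)**3 + (k + 1)**2 + 3)/(2*2**k*(k + 5))
s_(k+1) − s_k = (-4*k**5 - 17*k**4 + 58*k**3 + 231*k**2 + 188*k + 56)/(2*2**k*(k**2 + 9*k + 20))
(s_(k+1) − s_k) − t_k = (4*k**4 + 13*k**3 - 55*k**2 - 54*k - 12)/(2**k*(k**2 + 9*k + 20))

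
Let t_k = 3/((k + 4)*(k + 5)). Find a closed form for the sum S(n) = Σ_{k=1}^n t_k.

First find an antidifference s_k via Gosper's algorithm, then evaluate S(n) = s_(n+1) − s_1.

S(n) = 3*n/(5*(n + 5))

Compute t_(k+1)/t_k: get (k + 4)/(k + 6).
Take A(k)=k + 4, B(k)=k + 6, C(k)=1.
Need (k + 4)·f(k+1) − (k + 5)·f(k) = 1.
d = 1 from the (1,1,0) case.
Solve for f: f(k) = k/4 (degree 1 ≤ 1).
Get s_k = R·t_k = 3*k/(4*(k + 4)) with R(k) = B(k−1)f(k)/C(k) = k*(k + 5)/4.
Check: Δs_k = 3/(k**2 + 9*k + 20). ✓
Evaluate: s_(n+1) = 3*(n + 1)/(4*(n + 5)); subtract s_(1) = 3/20 ⇒ S(n) = 3*n/(5*(n + 5)).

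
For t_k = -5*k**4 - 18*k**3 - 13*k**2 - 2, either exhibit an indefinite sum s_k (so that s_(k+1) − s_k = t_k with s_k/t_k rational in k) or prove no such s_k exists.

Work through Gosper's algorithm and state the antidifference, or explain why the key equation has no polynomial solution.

s_k = k*(-k**4 - 2*k**3 + 3*k**2 + 2*k - 4)

r(k) = (5*k**4 + 38*k**3 + 97*k**2 + 100*k + 38)/(5*k**4 + 18*k**3 + 13*k**2 + 2) after simplifying.
Normal form (A,B,C) = (1, 1, k**4 + 18*k**3/5 + 13*k**2/5 + 2/5).
Set up (1)·f(k+1) − (1)·f(k) − (k**4 + 18*k**3/5 + 13*k**2/5 + 2/5) = 0.
Degrees (0,0,4) ⇒ d ≤ 5.
Match coefficients ⇒ f(k) = k*(k**4 + 2*k**3 - 3*k**2 - 2*k + 4)/5.
So s_k = (B(k−1)f/C)·t_k = (k*(k**4 + 2*k**3 - 3*k**2 - 2*k + 4)/(5*k**4 + 18*k**3 + 13*k**2 + 2))·t_k = k*(-k**4 - 2*k**3 + 3*k**2 + 2*k - 4).
Δs = -5*k**4 - 18*k**3 - 13*k**2 - 2, as required.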